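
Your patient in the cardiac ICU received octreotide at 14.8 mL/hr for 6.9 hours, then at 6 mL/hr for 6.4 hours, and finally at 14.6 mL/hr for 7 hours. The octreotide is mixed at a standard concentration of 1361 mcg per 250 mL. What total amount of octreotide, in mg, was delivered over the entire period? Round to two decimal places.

1.32 mg

Concentration = 1361 mcg ÷ 250 mL = 5.444 mcg/mL
Stage 1: 14.8 mL/hr × 6.9 hr = 102.12 mL → 102.12 mL × 5.444 mcg/mL = 555.9413 mcg
Stage 2: 6 mL/hr × 6.4 hr = 38.4 mL → 38.4 mL × 5.444 mcg/mL = 209.0496 mcg
Stage 3: 14.6 mL/hr × 7 hr = 102.2 mL → 102.2 mL × 5.444 mcg/mL = 556.3768 mcg
Total = 555.9413 + 209.0496 + 556.3768 = 1321.368 mcg = 1.321368 mg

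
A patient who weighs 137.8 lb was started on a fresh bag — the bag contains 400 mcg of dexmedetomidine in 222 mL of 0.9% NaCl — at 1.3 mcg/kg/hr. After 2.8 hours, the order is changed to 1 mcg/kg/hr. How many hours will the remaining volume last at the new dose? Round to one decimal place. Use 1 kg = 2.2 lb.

2.7 hours

Initial rate:
Weight = 137.8 lb ÷ 2.2 lb/kg = 62.63636 kg
Dose = 1.3 mcg/kg/hr × 62.63636 kg = 81.42727 mcg/hr
Concentration = 400 mcg ÷ 222 mL = 1.801802 mcg/mL
Rate = 81.42727 mcg/hr ÷ 1.801802 mcg/mL = 45.19214 mL/hr
Volume infused so far = 45.19214 mL/hr × 2.8 hr = 126.538 mL
Volume remaining = 222 − 126.538 = 95.46202 mL
New rate:
Dose = 1 mcg/kg/hr × 62.63636 kg = 62.63636 mcg/hr
Rate = 62.63636 mcg/hr ÷ 1.801802 mcg/mL = 34.76318 mL/hr
Time remaining = 95.46202 mL ÷ 34.76318 mL/hr = 2.746067 hr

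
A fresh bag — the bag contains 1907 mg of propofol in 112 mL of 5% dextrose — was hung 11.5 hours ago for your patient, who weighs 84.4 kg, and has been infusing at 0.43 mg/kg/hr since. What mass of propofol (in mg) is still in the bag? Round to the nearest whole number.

Dose = 0.43 mg/kg/hr × 84.4 kg = 36.292 mg/hr
Concentration = 1907 mg ÷ 112 mL = 17.02679 mg/mL
Rate = 36.292 mg/hr ÷ 17.02679 mg/mL = 2.131465 mL/hr
Volume infused = 2.131465 mL/hr × 11.5 hr = 24.51185 mL
Volume remaining = 112 − 24.51185 = 87.48815 mL
Drug remaining = 87.48815 mL × 17.02679 mg/mL = 1489.642 mg

1490 mg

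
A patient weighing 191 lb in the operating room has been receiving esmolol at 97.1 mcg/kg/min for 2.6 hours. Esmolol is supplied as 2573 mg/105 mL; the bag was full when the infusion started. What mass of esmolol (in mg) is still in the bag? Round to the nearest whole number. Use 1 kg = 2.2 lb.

1258 mg

Weight = 191 lb ÷ 2.2 lb/kg = 86.81818 kg
Dose = 97.1 mcg/kg/min × 86.81818 kg = 8430.045 mcg/min
8430.045 mcg/min × 60 min/hr = 505802.7 mcg/hr
Concentration = 2573 mg ÷ 105 mL = 24.50476 mg/mL = 24504.76 mcg/mL
Rate = 505802.7 mcg/hr ÷ 24504.76 mcg/mL = 20.641 mL/hr
Volume infused = 20.641 mL/hr × 2.6 hr = 53.66659 mL
Volume remaining = 105 − 53.66659 = 51.33341 mL
Drug remaining = 51.33341 mL × 24504.76 mcg/mL = 1257913 mcg = 1257.913 mg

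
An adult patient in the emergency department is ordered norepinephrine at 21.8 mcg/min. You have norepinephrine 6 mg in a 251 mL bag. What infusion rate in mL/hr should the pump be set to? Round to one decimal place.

21.8 mcg/min × 60 min/hr = 1308 mcg/hr
Concentration = 6 mg ÷ 251 mL = 0.02390438 mg/mL = 23.90438 mcg/mL
Rate = 1308 mcg/hr ÷ 23.90438 mcg/mL = 54.718 mL/hr

54.7 mL/hr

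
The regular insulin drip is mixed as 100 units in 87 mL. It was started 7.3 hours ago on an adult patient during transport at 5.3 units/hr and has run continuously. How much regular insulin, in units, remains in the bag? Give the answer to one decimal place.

61.3 units

Concentration = 100 units ÷ 87 mL = 1.149425 units/mL
Rate = 5.3 units/hr ÷ 1.149425 units/mL = 4.611 mL/hr
Volume infused = 4.611 mL/hr × 7.3 hr = 33.6603 mL
Volume remaining = 87 − 33.6603 = 53.3397 mL
Drug remaining = 53.3397 mL × 1.149425 units/mL = 61.31 units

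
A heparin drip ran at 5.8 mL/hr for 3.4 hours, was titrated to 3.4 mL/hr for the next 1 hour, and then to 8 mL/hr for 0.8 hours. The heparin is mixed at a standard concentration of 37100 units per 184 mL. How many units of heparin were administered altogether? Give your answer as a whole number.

Concentration = 37100 units ÷ 184 mL = 201.6304 units/mL
Stage 1: 5.8 mL/hr × 3.4 hr = 19.72 mL → 19.72 mL × 201.6304 units/mL = 3976.152 units
Stage 2: 3.4 mL/hr × 1 hr = 3.4 mL → 3.4 mL × 201.6304 units/mL = 685.5435 units
Stage 3: 8 mL/hr × 0.8 hr = 6.4 mL → 6.4 mL × 201.6304 units/mL = 1290.435 units
Total = 3976.152 + 685.5435 + 1290.435 = 5952.13 units

5952 units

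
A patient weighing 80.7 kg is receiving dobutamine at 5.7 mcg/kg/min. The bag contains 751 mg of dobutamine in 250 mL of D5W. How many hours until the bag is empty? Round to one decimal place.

27.2 hours

Dose = 5.7 mcg/kg/min × 80.7 kg = 459.99 mcg/min
459.99 mcg/min × 60 min/hr = 27599.4 mcg/hr
Concentration = 751 mg ÷ 250 mL = 3.004 mg/mL = 3004 mcg/mL
Rate = 27599.4 mcg/hr ÷ 3004 mcg/mL = 9.18755 mL/hr
Duration = 250 mL ÷ 9.18755 mL/hr = 27.21074 hr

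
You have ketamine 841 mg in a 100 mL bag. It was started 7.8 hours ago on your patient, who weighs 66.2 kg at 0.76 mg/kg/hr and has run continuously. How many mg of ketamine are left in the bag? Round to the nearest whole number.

449 mg

Dose = 0.76 mg/kg/hr × 66.2 kg = 50.312 mg/hr
Concentration = 841 mg ÷ 100 mL = 8.41 mg/mL
Rate = 50.312 mg/hr ÷ 8.41 mg/mL = 5.982402 mL/hr
Volume infused = 5.982402 mL/hr × 7.8 hr = 46.66273 mL
Volume remaining = 100 − 46.66273 = 53.33727 mL
Drug remaining = 53.33727 mL × 8.41 mg/mL = 448.5664 mg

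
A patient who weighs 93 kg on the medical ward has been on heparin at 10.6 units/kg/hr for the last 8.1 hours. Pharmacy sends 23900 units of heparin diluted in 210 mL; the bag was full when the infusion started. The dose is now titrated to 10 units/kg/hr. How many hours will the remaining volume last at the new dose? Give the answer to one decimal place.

Initial rate:
Dose = 10.6 units/kg/hr × 93 kg = 985.8 units/hr
Concentration = 23900 units ÷ 210 mL = 113.8095 units/mL
Rate = 985.8 units/hr ÷ 113.8095 units/mL = 8.661841 mL/hr
Volume infused so far = 8.661841 mL/hr × 8.1 hr = 70.16091 mL
Volume remaining = 210 − 70.16091 = 139.8391 mL
New rate:
Dose = 10 units/kg/hr × 93 kg = 930 units/hr
Rate = 930 units/hr ÷ 113.8095 units/mL = 8.171548 mL/hr
Time remaining = 139.8391 mL ÷ 8.171548 mL/hr = 17.11292 hr

17.1 hours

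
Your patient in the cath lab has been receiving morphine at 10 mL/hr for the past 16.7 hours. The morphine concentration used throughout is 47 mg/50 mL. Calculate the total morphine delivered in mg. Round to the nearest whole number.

157 mg

Concentration = 47 mg ÷ 50 mL = 0.94 mg/mL
Drug rate = 10 mL/hr × 0.94 mg/mL = 9.4 mg/hr
Total = 9.4 mg/hr × 16.7 hr = 156.98 mg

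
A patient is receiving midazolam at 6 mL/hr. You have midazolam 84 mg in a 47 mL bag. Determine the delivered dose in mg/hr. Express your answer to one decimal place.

10.7 mg/hr

Concentration = 84 mg ÷ 47 mL = 1.787234 mg/mL
Drug rate = 6 mL/hr × 1.787234 mg/mL = 10.7234 mg/hr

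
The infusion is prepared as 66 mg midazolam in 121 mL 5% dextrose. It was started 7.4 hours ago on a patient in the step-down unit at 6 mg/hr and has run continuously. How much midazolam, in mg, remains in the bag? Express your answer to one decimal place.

Concentration = 66 mg ÷ 121 mL = 0.5454545 mg/mL
Rate = 6 mg/hr ÷ 0.5454545 mg/mL = 11 mL/hr
Volume infused = 11 mL/hr × 7.4 hr = 81.4 mL
Volume remaining = 121 − 81.4 = 39.6 mL
Drug remaining = 39.6 mL × 0.5454545 mg/mL = 21.6 mg

21.6 mg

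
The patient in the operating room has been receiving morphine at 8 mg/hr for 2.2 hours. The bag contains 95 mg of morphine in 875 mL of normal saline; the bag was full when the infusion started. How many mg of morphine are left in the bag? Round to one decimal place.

Concentration = 95 mg ÷ 875 mL = 0.1085714 mg/mL
Rate = 8 mg/hr ÷ 0.1085714 mg/mL = 73.68421 mL/hr
Volume infused = 73.68421 mL/hr × 2.2 hr = 162.1053 mL
Volume remaining = 875 − 162.1053 = 712.8947 mL
Drug remaining = 712.8947 mL × 0.1085714 mg/mL = 77.4 mg

77.4 mg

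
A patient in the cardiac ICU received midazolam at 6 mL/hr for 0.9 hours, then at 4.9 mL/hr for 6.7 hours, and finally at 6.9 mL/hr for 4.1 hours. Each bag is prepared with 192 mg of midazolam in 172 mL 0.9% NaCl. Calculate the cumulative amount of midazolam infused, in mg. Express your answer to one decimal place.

74.3 mg

Concentration = 192 mg ÷ 172 mL = 1.116279 mg/mL
Stage 1: 6 mL/hr × 0.9 hr = 5.4 mL → 5.4 mL × 1.116279 mg/mL = 6.027907 mg
Stage 2: 4.9 mL/hr × 6.7 hr = 32.83 mL → 32.83 mL × 1.116279 mg/mL = 36.64744 mg
Stage 3: 6.9 mL/hr × 4.1 hr = 28.29 mL → 28.29 mL × 1.116279 mg/mL = 31.57953 mg
Total = 6.027907 + 36.64744 + 31.57953 = 74.25488 mg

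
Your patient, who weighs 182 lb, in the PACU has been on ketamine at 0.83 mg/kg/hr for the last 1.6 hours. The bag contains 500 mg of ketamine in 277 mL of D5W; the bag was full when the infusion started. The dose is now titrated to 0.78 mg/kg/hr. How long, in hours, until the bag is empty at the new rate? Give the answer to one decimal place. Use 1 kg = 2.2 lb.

6.0 hours

Initial rate:
Weight = 182 lb ÷ 2.2 lb/kg = 82.72727 kg
Dose = 0.83 mg/kg/hr × 82.72727 kg = 68.66364 mg/hr
Concentration = 500 mg ÷ 277 mL = 1.805054 mg/mL
Rate = 68.66364 mg/hr ÷ 1.805054 mg/mL = 38.03965 mL/hr
Volume infused so far = 38.03965 mL/hr × 1.6 hr = 60.86345 mL
Volume remaining = 277 − 60.86345 = 216.1366 mL
New rate:
Dose = 0.78 mg/kg/hr × 82.72727 kg = 64.52727 mg/hr
Rate = 64.52727 mg/hr ÷ 1.805054 mg/mL = 35.74811 mL/hr
Time remaining = 216.1366 mL ÷ 35.74811 mL/hr = 6.046097 hr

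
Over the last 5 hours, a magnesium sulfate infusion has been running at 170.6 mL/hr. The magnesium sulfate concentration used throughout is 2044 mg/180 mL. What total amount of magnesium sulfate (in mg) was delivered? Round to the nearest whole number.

Concentration = 2044 mg ÷ 180 mL = 11.35556 mg/mL
Drug rate = 170.6 mL/hr × 11.35556 mg/mL = 1937.258 mg/hr
Total = 1937.258 mg/hr × 5 hr = 9686.289 mg

9686 mg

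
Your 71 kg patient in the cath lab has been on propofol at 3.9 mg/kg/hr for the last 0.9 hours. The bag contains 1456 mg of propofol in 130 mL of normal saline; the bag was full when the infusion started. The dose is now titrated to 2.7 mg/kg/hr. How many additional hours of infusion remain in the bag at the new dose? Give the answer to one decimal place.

Initial rate:
Dose = 3.9 mg/kg/hr × 71 kg = 276.9 mg/hr
Concentration = 1456 mg ÷ 130 mL = 11.2 mg/mL
Rate = 276.9 mg/hr ÷ 11.2 mg/mL = 24.72321 mL/hr
Volume infused so far = 24.72321 mL/hr × 0.9 hr = 22.25089 mL
Volume remaining = 130 − 22.25089 = 107.7491 mL
New rate:
Dose = 2.7 mg/kg/hr × 71 kg = 191.7 mg/hr
Rate = 191.7 mg/hr ÷ 11.2 mg/mL = 17.11607 mL/hr
Time remaining = 107.7491 mL ÷ 17.11607 mL/hr = 6.295201 hr

6.3 hours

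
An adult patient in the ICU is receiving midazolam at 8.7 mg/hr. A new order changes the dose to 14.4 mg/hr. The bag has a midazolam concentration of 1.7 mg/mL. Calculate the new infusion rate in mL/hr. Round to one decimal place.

8.5 mL/hr

Rate = 14.4 mg/hr ÷ 1.7 mg/mL = 8.470588 mL/hr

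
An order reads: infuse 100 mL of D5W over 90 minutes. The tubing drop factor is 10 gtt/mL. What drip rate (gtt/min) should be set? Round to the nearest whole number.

100 mL ÷ (90 min) = 1.111111 mL/min
1.111111 mL/min × 10 gtt/mL = 11.11111 gtt/min

11 gtt/min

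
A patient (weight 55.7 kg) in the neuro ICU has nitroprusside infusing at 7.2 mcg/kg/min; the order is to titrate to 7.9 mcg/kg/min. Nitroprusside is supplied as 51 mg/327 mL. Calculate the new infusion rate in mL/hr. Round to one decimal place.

169.3 mL/hr

Dose = 7.9 mcg/kg/min × 55.7 kg = 440.03 mcg/min
440.03 mcg/min × 60 min/hr = 26401.8 mcg/hr
Concentration = 51 mg ÷ 327 mL = 0.1559633 mg/mL = 155.9633 mcg/mL
Rate = 26401.8 mcg/hr ÷ 155.9633 mcg/mL = 169.2821 mL/hr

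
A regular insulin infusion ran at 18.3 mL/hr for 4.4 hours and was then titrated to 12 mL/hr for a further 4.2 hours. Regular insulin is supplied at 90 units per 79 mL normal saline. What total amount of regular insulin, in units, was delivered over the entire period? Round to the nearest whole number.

149 units

Concentration = 90 units ÷ 79 mL = 1.139241 units/mL
Stage 1: 18.3 mL/hr × 4.4 hr = 80.52 mL → 80.52 mL × 1.139241 units/mL = 91.73165 units
Stage 2: 12 mL/hr × 4.2 hr = 50.4 mL → 50.4 mL × 1.139241 units/mL = 57.41772 units
Total = 91.73165 + 57.41772 = 149.1494 units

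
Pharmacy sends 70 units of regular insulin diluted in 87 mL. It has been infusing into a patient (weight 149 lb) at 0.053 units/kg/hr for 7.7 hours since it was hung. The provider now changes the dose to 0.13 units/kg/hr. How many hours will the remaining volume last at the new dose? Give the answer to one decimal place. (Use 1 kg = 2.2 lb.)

4.8 hours

Initial rate:
Weight = 149 lb ÷ 2.2 lb/kg = 67.72727 kg
Dose = 0.053 units/kg/hr × 67.72727 kg = 3.589545 units/hr
Concentration = 70 units ÷ 87 mL = 0.8045977 units/mL
Rate = 3.589545 units/hr ÷ 0.8045977 units/mL = 4.461292 mL/hr
Volume infused so far = 4.461292 mL/hr × 7.7 hr = 34.35195 mL
Volume remaining = 87 − 34.35195 = 52.64805 mL
New rate:
Dose = 0.13 units/kg/hr × 67.72727 kg = 8.804545 units/hr
Rate = 8.804545 units/hr ÷ 0.8045977 units/mL = 10.94279 mL/hr
Time remaining = 52.64805 mL ÷ 10.94279 mL/hr = 4.811208 hr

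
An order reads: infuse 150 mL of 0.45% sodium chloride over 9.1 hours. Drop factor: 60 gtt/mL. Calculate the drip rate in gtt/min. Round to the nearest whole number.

16 gtt/min

150 mL ÷ (9.1 hr × 60 = 546 min) = 0.2747253 mL/min
0.2747253 mL/min × 60 gtt/mL = 16.48352 gtt/min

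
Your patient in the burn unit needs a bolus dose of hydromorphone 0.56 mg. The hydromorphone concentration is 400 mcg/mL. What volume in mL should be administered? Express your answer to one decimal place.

Concentration = 400 mcg/mL = 0.4 mg/mL
Volume = 0.56 mg ÷ 0.4 mg/mL = 1.4 mL

1.4 mL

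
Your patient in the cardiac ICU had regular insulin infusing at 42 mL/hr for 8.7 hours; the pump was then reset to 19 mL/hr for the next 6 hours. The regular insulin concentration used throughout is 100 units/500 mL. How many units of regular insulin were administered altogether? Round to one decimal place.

95.9 units

Concentration = 100 units ÷ 500 mL = 0.2 units/mL
Stage 1: 42 mL/hr × 8.7 hr = 365.4 mL → 365.4 mL × 0.2 units/mL = 73.08 units
Stage 2: 19 mL/hr × 6 hr = 114 mL → 114 mL × 0.2 units/mL = 22.8 units
Total = 73.08 + 22.8 = 95.88 units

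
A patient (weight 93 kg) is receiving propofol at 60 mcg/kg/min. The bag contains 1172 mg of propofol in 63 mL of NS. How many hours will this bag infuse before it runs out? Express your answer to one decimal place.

3.5 hours

Dose = 60 mcg/kg/min × 93 kg = 5580 mcg/min
5580 mcg/min × 60 min/hr = 334800 mcg/hr
Concentration = 1172 mg ÷ 63 mL = 18.60317 mg/mL = 18603.17 mcg/mL
Rate = 334800 mcg/hr ÷ 18603.17 mcg/mL = 17.99693 mL/hr
Duration = 63 mL ÷ 17.99693 mL/hr = 3.500597 hr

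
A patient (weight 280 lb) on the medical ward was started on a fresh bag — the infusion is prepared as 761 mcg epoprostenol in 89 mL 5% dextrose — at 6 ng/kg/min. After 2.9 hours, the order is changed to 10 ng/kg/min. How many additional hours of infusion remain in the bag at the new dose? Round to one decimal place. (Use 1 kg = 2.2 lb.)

8.2 hours

Initial rate:
Weight = 280 lb ÷ 2.2 lb/kg = 127.2727 kg
Dose = 6 ng/kg/min × 127.2727 kg = 763.6364 ng/min
763.6364 ng/min × 60 min/hr = 45818.18 ng/hr
Concentration = 761 mcg ÷ 89 mL = 8.550562 mcg/mL = 8550.562 ng/mL
Rate = 45818.18 ng/hr ÷ 8550.562 ng/mL = 5.3585 mL/hr
Volume infused so far = 5.3585 mL/hr × 2.9 hr = 15.53965 mL
Volume remaining = 89 − 15.53965 = 73.46035 mL
New rate:
Dose = 10 ng/kg/min × 127.2727 kg = 1272.727 ng/min
1272.727 ng/min × 60 min/hr = 76363.64 ng/hr
Rate = 76363.64 ng/hr ÷ 8550.562 ng/mL = 8.930833 mL/hr
Time remaining = 73.46035 mL ÷ 8.930833 mL/hr = 8.225476 hr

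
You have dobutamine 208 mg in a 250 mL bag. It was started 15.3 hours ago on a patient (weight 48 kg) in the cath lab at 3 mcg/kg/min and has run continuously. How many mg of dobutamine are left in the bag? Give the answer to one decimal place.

75.8 mg

Dose = 3 mcg/kg/min × 48 kg = 144 mcg/min
144 mcg/min × 60 min/hr = 8640 mcg/hr
Concentration = 208 mg ÷ 250 mL = 0.832 mg/mL = 832 mcg/mL
Rate = 8640 mcg/hr ÷ 832 mcg/mL = 10.38462 mL/hr
Volume infused = 10.38462 mL/hr × 15.3 hr = 158.8846 mL
Volume remaining = 250 − 158.8846 = 91.11538 mL
Drug remaining = 91.11538 mL × 832 mcg/mL = 75808 mcg = 75.808 mg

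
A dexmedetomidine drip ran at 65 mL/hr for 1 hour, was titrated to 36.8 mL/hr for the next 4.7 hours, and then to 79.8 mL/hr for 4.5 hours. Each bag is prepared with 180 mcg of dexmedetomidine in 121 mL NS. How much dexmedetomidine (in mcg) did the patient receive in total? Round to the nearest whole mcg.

888 mcg

Concentration = 180 mcg ÷ 121 mL = 1.487603 mcg/mL
Stage 1: 65 mL/hr × 1 hr = 65 mL → 65 mL × 1.487603 mcg/mL = 96.69421 mcg
Stage 2: 36.8 mL/hr × 4.7 hr = 172.96 mL → 172.96 mL × 1.487603 mcg/mL = 257.2959 mcg
Stage 3: 79.8 mL/hr × 4.5 hr = 359.1 mL → 359.1 mL × 1.487603 mcg/mL = 534.1983 mcg
Total = 96.69421 + 257.2959 + 534.1983 = 888.1884 mcg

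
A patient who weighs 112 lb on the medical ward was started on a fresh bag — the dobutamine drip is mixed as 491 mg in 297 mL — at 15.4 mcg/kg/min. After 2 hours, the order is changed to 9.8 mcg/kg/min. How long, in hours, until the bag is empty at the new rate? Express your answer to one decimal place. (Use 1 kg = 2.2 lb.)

13.3 hours

Initial rate:
Weight = 112 lb ÷ 2.2 lb/kg = 50.90909 kg
Dose = 15.4 mcg/kg/min × 50.90909 kg = 784 mcg/min
784 mcg/min × 60 min/hr = 47040 mcg/hr
Concentration = 491 mg ÷ 297 mL = 1.653199 mg/mL = 1653.199 mcg/mL
Rate = 47040 mcg/hr ÷ 1653.199 mcg/mL = 28.45393 mL/hr
Volume infused so far = 28.45393 mL/hr × 2 hr = 56.90786 mL
Volume remaining = 297 − 56.90786 = 240.0921 mL
New rate:
Dose = 9.8 mcg/kg/min × 50.90909 kg = 498.9091 mcg/min
498.9091 mcg/min × 60 min/hr = 29934.55 mcg/hr
Rate = 29934.55 mcg/hr ÷ 1653.199 mcg/mL = 18.10705 mL/hr
Time remaining = 240.0921 mL ÷ 18.10705 mL/hr = 13.2596 hr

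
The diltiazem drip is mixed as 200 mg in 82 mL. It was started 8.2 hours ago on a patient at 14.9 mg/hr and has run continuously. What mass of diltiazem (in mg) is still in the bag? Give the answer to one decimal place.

Concentration = 200 mg ÷ 82 mL = 2.439024 mg/mL
Rate = 14.9 mg/hr ÷ 2.439024 mg/mL = 6.109 mL/hr
Volume infused = 6.109 mL/hr × 8.2 hr = 50.0938 mL
Volume remaining = 82 − 50.0938 = 31.9062 mL
Drug remaining = 31.9062 mL × 2.439024 mg/mL = 77.82 mg

77.8 mg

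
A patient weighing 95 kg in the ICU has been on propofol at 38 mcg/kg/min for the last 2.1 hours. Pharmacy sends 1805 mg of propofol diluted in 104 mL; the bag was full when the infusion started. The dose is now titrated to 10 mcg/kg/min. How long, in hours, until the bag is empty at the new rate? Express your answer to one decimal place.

23.7 hours

Initial rate:
Dose = 38 mcg/kg/min × 95 kg = 3610 mcg/min
3610 mcg/min × 60 min/hr = 216600 mcg/hr
Concentration = 1805 mg ÷ 104 mL = 17.35577 mg/mL = 17355.77 mcg/mL
Rate = 216600 mcg/hr ÷ 17355.77 mcg/mL = 12.48 mL/hr
Volume infused so far = 12.48 mL/hr × 2.1 hr = 26.208 mL
Volume remaining = 104 − 26.208 = 77.792 mL
New rate:
Dose = 10 mcg/kg/min × 95 kg = 950 mcg/min
950 mcg/min × 60 min/hr = 57000 mcg/hr
Rate = 57000 mcg/hr ÷ 17355.77 mcg/mL = 3.284211 mL/hr
Time remaining = 77.792 mL ÷ 3.284211 mL/hr = 23.68667 hr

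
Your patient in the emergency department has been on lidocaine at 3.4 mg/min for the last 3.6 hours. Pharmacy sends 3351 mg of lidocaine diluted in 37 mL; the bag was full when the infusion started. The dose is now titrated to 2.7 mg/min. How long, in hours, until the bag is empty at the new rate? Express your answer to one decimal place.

16.2 hours

Initial rate:
3.4 mg/min × 60 min/hr = 204 mg/hr
Concentration = 3351 mg ÷ 37 mL = 90.56757 mg/mL
Rate = 204 mg/hr ÷ 90.56757 mg/mL = 2.252462 mL/hr
Volume infused so far = 2.252462 mL/hr × 3.6 hr = 8.108863 mL
Volume remaining = 37 − 8.108863 = 28.89114 mL
New rate:
2.7 mg/min × 60 min/hr = 162 mg/hr
Rate = 162 mg/hr ÷ 90.56757 mg/mL = 1.78872 mL/hr
Time remaining = 28.89114 mL ÷ 1.78872 mL/hr = 16.15185 hr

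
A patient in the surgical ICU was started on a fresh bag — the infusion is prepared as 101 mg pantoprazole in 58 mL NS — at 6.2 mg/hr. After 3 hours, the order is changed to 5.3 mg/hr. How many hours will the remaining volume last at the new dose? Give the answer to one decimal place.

15.5 hours

Initial rate:
Concentration = 101 mg ÷ 58 mL = 1.741379 mg/mL
Rate = 6.2 mg/hr ÷ 1.741379 mg/mL = 3.560396 mL/hr
Volume infused so far = 3.560396 mL/hr × 3 hr = 10.68119 mL
Volume remaining = 58 − 10.68119 = 47.31881 mL
New rate:
Rate = 5.3 mg/hr ÷ 1.741379 mg/mL = 3.043564 mL/hr
Time remaining = 47.31881 mL ÷ 3.043564 mL/hr = 15.54717 hr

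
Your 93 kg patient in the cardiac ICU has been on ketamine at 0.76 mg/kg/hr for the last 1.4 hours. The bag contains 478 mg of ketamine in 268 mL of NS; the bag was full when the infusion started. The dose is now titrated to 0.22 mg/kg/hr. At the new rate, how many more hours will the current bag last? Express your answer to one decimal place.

18.5 hours

Initial rate:
Dose = 0.76 mg/kg/hr × 93 kg = 70.68 mg/hr
Concentration = 478 mg ÷ 268 mL = 1.783582 mg/mL
Rate = 70.68 mg/hr ÷ 1.783582 mg/mL = 39.62812 mL/hr
Volume infused so far = 39.62812 mL/hr × 1.4 hr = 55.47936 mL
Volume remaining = 268 − 55.47936 = 212.5206 mL
New rate:
Dose = 0.22 mg/kg/hr × 93 kg = 20.46 mg/hr
Rate = 20.46 mg/hr ÷ 1.783582 mg/mL = 11.4713 mL/hr
Time remaining = 212.5206 mL ÷ 11.4713 mL/hr = 18.5263 hr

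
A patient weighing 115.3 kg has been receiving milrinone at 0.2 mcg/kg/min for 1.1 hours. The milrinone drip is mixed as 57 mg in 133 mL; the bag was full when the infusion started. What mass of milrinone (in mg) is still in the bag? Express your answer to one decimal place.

55.5 mg

Dose = 0.2 mcg/kg/min × 115.3 kg = 23.06 mcg/min
23.06 mcg/min × 60 min/hr = 1383.6 mcg/hr
Concentration = 57 mg ÷ 133 mL = 0.4285714 mg/mL = 428.5714 mcg/mL
Rate = 1383.6 mcg/hr ÷ 428.5714 mcg/mL = 3.2284 mL/hr
Volume infused = 3.2284 mL/hr × 1.1 hr = 3.55124 mL
Volume remaining = 133 − 3.55124 = 129.4488 mL
Drug remaining = 129.4488 mL × 428.5714 mcg/mL = 55478.04 mcg = 55.47804 mg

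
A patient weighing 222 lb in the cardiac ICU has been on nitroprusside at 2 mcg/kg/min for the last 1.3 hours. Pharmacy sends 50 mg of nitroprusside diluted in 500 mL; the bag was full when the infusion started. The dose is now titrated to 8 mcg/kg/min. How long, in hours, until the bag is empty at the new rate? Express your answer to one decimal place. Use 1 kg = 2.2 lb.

0.7 hours

Initial rate:
Weight = 222 lb ÷ 2.2 lb/kg = 100.9091 kg
Dose = 2 mcg/kg/min × 100.9091 kg = 201.8182 mcg/min
201.8182 mcg/min × 60 min/hr = 12109.09 mcg/hr
Concentration = 50 mg ÷ 500 mL = 0.1 mg/mL = 100 mcg/mL
Rate = 12109.09 mcg/hr ÷ 100 mcg/mL = 121.0909 mL/hr
Volume infused so far = 121.0909 mL/hr × 1.3 hr = 157.4182 mL
Volume remaining = 500 − 157.4182 = 342.5818 mL
New rate:
Dose = 8 mcg/kg/min × 100.9091 kg = 807.2727 mcg/min
807.2727 mcg/min × 60 min/hr = 48436.36 mcg/hr
Rate = 48436.36 mcg/hr ÷ 100 mcg/mL = 484.3636 mL/hr
Time remaining = 342.5818 mL ÷ 484.3636 mL/hr = 0.7072823 hr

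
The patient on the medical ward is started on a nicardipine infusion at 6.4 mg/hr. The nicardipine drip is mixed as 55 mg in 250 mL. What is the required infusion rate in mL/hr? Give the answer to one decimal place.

Concentration = 55 mg ÷ 250 mL = 0.22 mg/mL
Rate = 6.4 mg/hr ÷ 0.22 mg/mL = 29.09091 mL/hr

29.1 mL/hr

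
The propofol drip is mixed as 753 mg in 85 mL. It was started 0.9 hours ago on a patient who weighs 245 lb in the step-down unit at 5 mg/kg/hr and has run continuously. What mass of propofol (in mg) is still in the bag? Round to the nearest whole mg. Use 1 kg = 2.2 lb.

Weight = 245 lb ÷ 2.2 lb/kg = 111.3636 kg
Dose = 5 mg/kg/hr × 111.3636 kg = 556.8182 mg/hr
Concentration = 753 mg ÷ 85 mL = 8.858824 mg/mL
Rate = 556.8182 mg/hr ÷ 8.858824 mg/mL = 62.85464 mL/hr
Volume infused = 62.85464 mL/hr × 0.9 hr = 56.56918 mL
Volume remaining = 85 − 56.56918 = 28.43082 mL
Drug remaining = 28.43082 mL × 8.858824 mg/mL = 251.8636 mg

252 mg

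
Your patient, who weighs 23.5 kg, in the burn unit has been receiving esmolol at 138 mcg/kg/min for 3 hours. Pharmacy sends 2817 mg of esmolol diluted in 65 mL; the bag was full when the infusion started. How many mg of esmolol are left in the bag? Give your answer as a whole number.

2233 mg

Dose = 138 mcg/kg/min × 23.5 kg = 3243 mcg/min
3243 mcg/min × 60 min/hr = 194580 mcg/hr
Concentration = 2817 mg ÷ 65 mL = 43.33846 mg/mL = 43338.46 mcg/mL
Rate = 194580 mcg/hr ÷ 43338.46 mcg/mL = 4.489776 mL/hr
Volume infused = 4.489776 mL/hr × 3 hr = 13.46933 mL
Volume remaining = 65 − 13.46933 = 51.53067 mL
Drug remaining = 51.53067 mL × 43338.46 mcg/mL = 2233260 mcg = 2233.26 mg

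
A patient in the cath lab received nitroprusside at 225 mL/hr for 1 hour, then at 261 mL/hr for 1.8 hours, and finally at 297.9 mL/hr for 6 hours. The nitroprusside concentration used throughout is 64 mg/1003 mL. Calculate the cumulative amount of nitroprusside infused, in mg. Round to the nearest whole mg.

Concentration = 64 mg ÷ 1003 mL = 0.06380857 mg/mL
Stage 1: 225 mL/hr × 1 hr = 225 mL → 225 mL × 0.06380857 mg/mL = 14.35693 mg
Stage 2: 261 mL/hr × 1.8 hr = 469.8 mL → 469.8 mL × 0.06380857 mg/mL = 29.97727 mg
Stage 3: 297.9 mL/hr × 6 hr = 1787.4 mL → 1787.4 mL × 0.06380857 mg/mL = 114.0514 mg
Total = 14.35693 + 29.97727 + 114.0514 = 158.3856 mg

158 mg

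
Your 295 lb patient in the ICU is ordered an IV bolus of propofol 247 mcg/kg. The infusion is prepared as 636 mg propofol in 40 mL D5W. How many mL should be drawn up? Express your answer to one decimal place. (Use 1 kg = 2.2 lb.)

Weight = 295 lb ÷ 2.2 lb/kg = 134.0909 kg
Dose = 247 mcg/kg × 134.0909 kg = 33120.45 mcg
Concentration = 636 mg ÷ 40 mL = 15.9 mg/mL = 15900 mcg/mL
Volume = 33120.45 mcg ÷ 15900 mcg/mL = 2.083047 mL

2.1 mL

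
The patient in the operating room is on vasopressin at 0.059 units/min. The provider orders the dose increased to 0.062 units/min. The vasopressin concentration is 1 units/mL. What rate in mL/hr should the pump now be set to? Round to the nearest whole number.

4 mL/hr

0.062 units/min × 60 min/hr = 3.72 units/hr
Rate = 3.72 units/hr ÷ 1 units/mL = 3.72 mL/hr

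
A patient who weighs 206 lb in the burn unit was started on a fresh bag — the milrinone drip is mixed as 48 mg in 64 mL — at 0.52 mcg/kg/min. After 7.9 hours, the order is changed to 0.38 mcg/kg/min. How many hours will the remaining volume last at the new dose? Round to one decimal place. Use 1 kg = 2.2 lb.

Initial rate:
Weight = 206 lb ÷ 2.2 lb/kg = 93.63636 kg
Dose = 0.52 mcg/kg/min × 93.63636 kg = 48.69091 mcg/min
48.69091 mcg/min × 60 min/hr = 2921.455 mcg/hr
Concentration = 48 mg ÷ 64 mL = 0.75 mg/mL = 750 mcg/mL
Rate = 2921.455 mcg/hr ÷ 750 mcg/mL = 3.895273 mL/hr
Volume infused so far = 3.895273 mL/hr × 7.9 hr = 30.77265 mL
Volume remaining = 64 − 30.77265 = 33.22735 mL
New rate:
Dose = 0.38 mcg/kg/min × 93.63636 kg = 35.58182 mcg/min
35.58182 mcg/min × 60 min/hr = 2134.909 mcg/hr
Rate = 2134.909 mcg/hr ÷ 750 mcg/mL = 2.846545 mL/hr
Time remaining = 33.22735 mL ÷ 2.846545 mL/hr = 11.67287 hr

11.7 hours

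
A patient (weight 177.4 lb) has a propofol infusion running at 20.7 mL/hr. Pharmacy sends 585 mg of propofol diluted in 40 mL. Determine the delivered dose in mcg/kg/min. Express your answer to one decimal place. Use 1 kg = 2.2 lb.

Weight = 177.4 lb ÷ 2.2 lb/kg = 80.63636 kg
Concentration = 585 mg ÷ 40 mL = 14.625 mg/mL = 14625 mcg/mL
Drug rate = 20.7 mL/hr × 14625 mcg/mL = 302737.5 mcg/hr
302737.5 mcg/hr ÷ 60 min/hr = 5045.625 mcg/min
5045.625 mcg/min ÷ 80.63636 kg = 62.57258 mcg/kg/min

62.6 mcg/kg/min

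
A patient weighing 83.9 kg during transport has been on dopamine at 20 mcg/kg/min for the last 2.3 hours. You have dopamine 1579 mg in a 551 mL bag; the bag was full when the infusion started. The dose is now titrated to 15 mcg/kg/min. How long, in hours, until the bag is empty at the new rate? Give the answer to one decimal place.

17.8 hours

Initial rate:
Dose = 20 mcg/kg/min × 83.9 kg = 1678 mcg/min
1678 mcg/min × 60 min/hr = 100680 mcg/hr
Concentration = 1579 mg ÷ 551 mL = 2.865699 mg/mL = 2865.699 mcg/mL
Rate = 100680 mcg/hr ÷ 2865.699 mcg/mL = 35.13279 mL/hr
Volume infused so far = 35.13279 mL/hr × 2.3 hr = 80.80542 mL
Volume remaining = 551 − 80.80542 = 470.1946 mL
New rate:
Dose = 15 mcg/kg/min × 83.9 kg = 1258.5 mcg/min
1258.5 mcg/min × 60 min/hr = 75510 mcg/hr
Rate = 75510 mcg/hr ÷ 2865.699 mcg/mL = 26.34959 mL/hr
Time remaining = 470.1946 mL ÷ 26.34959 mL/hr = 17.84447 hr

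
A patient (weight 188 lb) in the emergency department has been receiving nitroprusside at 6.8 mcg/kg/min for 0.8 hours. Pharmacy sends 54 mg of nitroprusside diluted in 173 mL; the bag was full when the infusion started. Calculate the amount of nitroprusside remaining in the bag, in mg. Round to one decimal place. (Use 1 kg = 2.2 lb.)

26.1 mg

Weight = 188 lb ÷ 2.2 lb/kg = 85.45455 kg
Dose = 6.8 mcg/kg/min × 85.45455 kg = 581.0909 mcg/min
581.0909 mcg/min × 60 min/hr = 34865.45 mcg/hr
Concentration = 54 mg ÷ 173 mL = 0.3121387 mg/mL = 312.1387 mcg/mL
Rate = 34865.45 mcg/hr ÷ 312.1387 mcg/mL = 111.6986 mL/hr
Volume infused = 111.6986 mL/hr × 0.8 hr = 89.35887 mL
Volume remaining = 173 − 89.35887 = 83.64113 mL
Drug remaining = 83.64113 mL × 312.1387 mcg/mL = 26107.64 mcg = 26.10764 mg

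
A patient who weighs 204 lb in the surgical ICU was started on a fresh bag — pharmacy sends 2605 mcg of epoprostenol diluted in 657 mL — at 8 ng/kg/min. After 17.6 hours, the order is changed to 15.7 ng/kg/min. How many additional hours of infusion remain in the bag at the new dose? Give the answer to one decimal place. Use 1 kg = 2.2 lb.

Initial rate:
Weight = 204 lb ÷ 2.2 lb/kg = 92.72727 kg
Dose = 8 ng/kg/min × 92.72727 kg = 741.8182 ng/min
741.8182 ng/min × 60 min/hr = 44509.09 ng/hr
Concentration = 2605 mcg ÷ 657 mL = 3.964992 mcg/mL = 3964.992 ng/mL
Rate = 44509.09 ng/hr ÷ 3964.992 ng/mL = 11.22552 mL/hr
Volume infused so far = 11.22552 mL/hr × 17.6 hr = 197.5691 mL
Volume remaining = 657 − 197.5691 = 459.4309 mL
New rate:
Dose = 15.7 ng/kg/min × 92.72727 kg = 1455.818 ng/min
1455.818 ng/min × 60 min/hr = 87349.09 ng/hr
Rate = 87349.09 ng/hr ÷ 3964.992 ng/mL = 22.03008 mL/hr
Time remaining = 459.4309 mL ÷ 22.03008 mL/hr = 20.85471 hr

20.9 hours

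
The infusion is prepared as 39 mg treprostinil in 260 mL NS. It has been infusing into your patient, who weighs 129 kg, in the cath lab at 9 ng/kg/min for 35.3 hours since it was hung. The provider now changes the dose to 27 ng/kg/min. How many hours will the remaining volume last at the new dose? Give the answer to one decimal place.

174.9 hours

Initial rate:
Dose = 9 ng/kg/min × 129 kg = 1161 ng/min
1161 ng/min × 60 min/hr = 69660 ng/hr
Concentration = 39 mg ÷ 260 mL = 0.15 mg/mL = 150000 ng/mL
Rate = 69660 ng/hr ÷ 150000 ng/mL = 0.4644 mL/hr
Volume infused so far = 0.4644 mL/hr × 35.3 hr = 16.39332 mL
Volume remaining = 260 − 16.39332 = 243.6067 mL
New rate:
Dose = 27 ng/kg/min × 129 kg = 3483 ng/min
3483 ng/min × 60 min/hr = 208980 ng/hr
Rate = 208980 ng/hr ÷ 150000 ng/mL = 1.3932 mL/hr
Time remaining = 243.6067 mL ÷ 1.3932 mL/hr = 174.8541 hr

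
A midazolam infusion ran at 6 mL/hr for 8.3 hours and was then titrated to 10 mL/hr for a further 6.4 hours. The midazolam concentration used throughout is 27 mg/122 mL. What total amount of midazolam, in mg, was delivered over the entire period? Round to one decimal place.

25.2 mg

Concentration = 27 mg ÷ 122 mL = 0.2213115 mg/mL
Stage 1: 6 mL/hr × 8.3 hr = 49.8 mL → 49.8 mL × 0.2213115 mg/mL = 11.02131 mg
Stage 2: 10 mL/hr × 6.4 hr = 64 mL → 64 mL × 0.2213115 mg/mL = 14.16393 mg
Total = 11.02131 + 14.16393 = 25.18525 mg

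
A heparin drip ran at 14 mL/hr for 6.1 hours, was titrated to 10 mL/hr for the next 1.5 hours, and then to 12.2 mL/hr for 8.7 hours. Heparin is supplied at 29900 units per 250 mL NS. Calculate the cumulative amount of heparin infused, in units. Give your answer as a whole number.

Concentration = 29900 units ÷ 250 mL = 119.6 units/mL
Stage 1: 14 mL/hr × 6.1 hr = 85.4 mL → 85.4 mL × 119.6 units/mL = 10213.84 units
Stage 2: 10 mL/hr × 1.5 hr = 15 mL → 15 mL × 119.6 units/mL = 1794 units
Stage 3: 12.2 mL/hr × 8.7 hr = 106.14 mL → 106.14 mL × 119.6 units/mL = 12694.34 units
Total = 10213.84 + 1794 + 12694.34 = 24702.18 units

24702 units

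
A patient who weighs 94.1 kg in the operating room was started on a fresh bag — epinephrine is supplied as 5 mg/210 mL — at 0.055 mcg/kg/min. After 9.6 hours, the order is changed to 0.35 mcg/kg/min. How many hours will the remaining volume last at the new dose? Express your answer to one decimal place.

Initial rate:
Dose = 0.055 mcg/kg/min × 94.1 kg = 5.1755 mcg/min
5.1755 mcg/min × 60 min/hr = 310.53 mcg/hr
Concentration = 5 mg ÷ 210 mL = 0.02380952 mg/mL = 23.80952 mcg/mL
Rate = 310.53 mcg/hr ÷ 23.80952 mcg/mL = 13.04226 mL/hr
Volume infused so far = 13.04226 mL/hr × 9.6 hr = 125.2057 mL
Volume remaining = 210 − 125.2057 = 84.7943 mL
New rate:
Dose = 0.35 mcg/kg/min × 94.1 kg = 32.935 mcg/min
32.935 mcg/min × 60 min/hr = 1976.1 mcg/hr
Rate = 1976.1 mcg/hr ÷ 23.80952 mcg/mL = 82.9962 mL/hr
Time remaining = 84.7943 mL ÷ 82.9962 mL/hr = 1.021665 hr

1.0 hours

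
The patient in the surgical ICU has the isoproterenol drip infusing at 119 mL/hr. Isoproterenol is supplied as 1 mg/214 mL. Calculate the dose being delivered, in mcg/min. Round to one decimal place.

9.3 mcg/min

Concentration = 1 mg ÷ 214 mL = 0.004672897 mg/mL = 4.672897 mcg/mL
Drug rate = 119 mL/hr × 4.672897 mcg/mL = 556.0748 mcg/hr
556.0748 mcg/hr ÷ 60 min/hr = 9.267913 mcg/min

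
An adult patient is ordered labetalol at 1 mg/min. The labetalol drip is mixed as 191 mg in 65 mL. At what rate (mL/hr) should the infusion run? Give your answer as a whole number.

1 mg/min × 60 min/hr = 60 mg/hr
Concentration = 191 mg ÷ 65 mL = 2.938462 mg/mL
Rate = 60 mg/hr ÷ 2.938462 mg/mL = 20.41885 mL/hr

20 mL/hr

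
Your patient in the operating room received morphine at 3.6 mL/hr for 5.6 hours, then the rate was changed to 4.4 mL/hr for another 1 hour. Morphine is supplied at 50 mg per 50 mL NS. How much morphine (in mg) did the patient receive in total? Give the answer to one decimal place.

Concentration = 50 mg ÷ 50 mL = 1 mg/mL
Stage 1: 3.6 mL/hr × 5.6 hr = 20.16 mL → 20.16 mL × 1 mg/mL = 20.16 mg
Stage 2: 4.4 mL/hr × 1 hr = 4.4 mL → 4.4 mL × 1 mg/mL = 4.4 mg
Total = 20.16 + 4.4 = 24.56 mg

24.6 mg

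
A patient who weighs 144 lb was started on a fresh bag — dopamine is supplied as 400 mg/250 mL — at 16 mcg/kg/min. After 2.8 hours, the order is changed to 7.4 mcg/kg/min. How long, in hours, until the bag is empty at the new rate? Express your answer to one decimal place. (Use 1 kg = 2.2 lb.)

7.7 hours

Initial rate:
Weight = 144 lb ÷ 2.2 lb/kg = 65.45455 kg
Dose = 16 mcg/kg/min × 65.45455 kg = 1047.273 mcg/min
1047.273 mcg/min × 60 min/hr = 62836.36 mcg/hr
Concentration = 400 mg ÷ 250 mL = 1.6 mg/mL = 1600 mcg/mL
Rate = 62836.36 mcg/hr ÷ 1600 mcg/mL = 39.27273 mL/hr
Volume infused so far = 39.27273 mL/hr × 2.8 hr = 109.9636 mL
Volume remaining = 250 − 109.9636 = 140.0364 mL
New rate:
Dose = 7.4 mcg/kg/min × 65.45455 kg = 484.3636 mcg/min
484.3636 mcg/min × 60 min/hr = 29061.82 mcg/hr
Rate = 29061.82 mcg/hr ÷ 1600 mcg/mL = 18.16364 mL/hr
Time remaining = 140.0364 mL ÷ 18.16364 mL/hr = 7.70971 hr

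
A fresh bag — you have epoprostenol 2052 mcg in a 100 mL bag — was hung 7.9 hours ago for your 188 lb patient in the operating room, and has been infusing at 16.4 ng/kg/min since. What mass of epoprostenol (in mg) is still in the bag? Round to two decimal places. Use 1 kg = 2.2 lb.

Weight = 188 lb ÷ 2.2 lb/kg = 85.45455 kg
Dose = 16.4 ng/kg/min × 85.45455 kg = 1401.455 ng/min
1401.455 ng/min × 60 min/hr = 84087.27 ng/hr
Concentration = 2052 mcg ÷ 100 mL = 20.52 mcg/mL = 20520 ng/mL
Rate = 84087.27 ng/hr ÷ 20520 ng/mL = 4.09782 mL/hr
Volume infused = 4.09782 mL/hr × 7.9 hr = 32.37278 mL
Volume remaining = 100 − 32.37278 = 67.62722 mL
Drug remaining = 67.62722 mL × 20520 ng/mL = 1387711 ng = 1.387711 mg

1.39 mg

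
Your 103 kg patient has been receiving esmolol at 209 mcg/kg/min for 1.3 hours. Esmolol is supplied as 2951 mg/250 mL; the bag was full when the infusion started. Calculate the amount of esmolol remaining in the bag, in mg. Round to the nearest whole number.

1272 mg

Dose = 209 mcg/kg/min × 103 kg = 21527 mcg/min
21527 mcg/min × 60 min/hr = 1291620 mcg/hr
Concentration = 2951 mg ÷ 250 mL = 11.804 mg/mL = 11804 mcg/mL
Rate = 1291620 mcg/hr ÷ 11804 mcg/mL = 109.4222 mL/hr
Volume infused = 109.4222 mL/hr × 1.3 hr = 142.2489 mL
Volume remaining = 250 − 142.2489 = 107.7511 mL
Drug remaining = 107.7511 mL × 11804 mcg/mL = 1271894 mcg = 1271.894 mg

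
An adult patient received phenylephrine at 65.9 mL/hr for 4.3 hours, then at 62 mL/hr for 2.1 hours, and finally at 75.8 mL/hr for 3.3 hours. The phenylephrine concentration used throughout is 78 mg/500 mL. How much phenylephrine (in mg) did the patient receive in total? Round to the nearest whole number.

Concentration = 78 mg ÷ 500 mL = 0.156 mg/mL
Stage 1: 65.9 mL/hr × 4.3 hr = 283.37 mL → 283.37 mL × 0.156 mg/mL = 44.20572 mg
Stage 2: 62 mL/hr × 2.1 hr = 130.2 mL → 130.2 mL × 0.156 mg/mL = 20.3112 mg
Stage 3: 75.8 mL/hr × 3.3 hr = 250.14 mL → 250.14 mL × 0.156 mg/mL = 39.02184 mg
Total = 44.20572 + 20.3112 + 39.02184 = 103.5388 mg

104 mg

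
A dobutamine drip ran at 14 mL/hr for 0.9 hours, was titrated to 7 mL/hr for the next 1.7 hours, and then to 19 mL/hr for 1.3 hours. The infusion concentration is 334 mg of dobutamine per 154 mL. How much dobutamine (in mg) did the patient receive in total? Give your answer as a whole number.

107 mg

Concentration = 334 mg ÷ 154 mL = 2.168831 mg/mL
Stage 1: 14 mL/hr × 0.9 hr = 12.6 mL → 12.6 mL × 2.168831 mg/mL = 27.32727 mg
Stage 2: 7 mL/hr × 1.7 hr = 11.9 mL → 11.9 mL × 2.168831 mg/mL = 25.80909 mg
Stage 3: 19 mL/hr × 1.3 hr = 24.7 mL → 24.7 mL × 2.168831 mg/mL = 53.57013 mg
Total = 27.32727 + 25.80909 + 53.57013 = 106.7065 mg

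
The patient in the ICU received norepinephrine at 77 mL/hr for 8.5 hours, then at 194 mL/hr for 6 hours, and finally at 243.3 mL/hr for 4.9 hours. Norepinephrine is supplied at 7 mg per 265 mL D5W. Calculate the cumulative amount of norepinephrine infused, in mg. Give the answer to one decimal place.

79.5 mg

Concentration = 7 mg ÷ 265 mL = 0.02641509 mg/mL
Stage 1: 77 mL/hr × 8.5 hr = 654.5 mL → 654.5 mL × 0.02641509 mg/mL = 17.28868 mg
Stage 2: 194 mL/hr × 6 hr = 1164 mL → 1164 mL × 0.02641509 mg/mL = 30.74717 mg
Stage 3: 243.3 mL/hr × 4.9 hr = 1192.17 mL → 1192.17 mL × 0.02641509 mg/mL = 31.49128 mg
Total = 17.28868 + 30.74717 + 31.49128 = 79.52713 mg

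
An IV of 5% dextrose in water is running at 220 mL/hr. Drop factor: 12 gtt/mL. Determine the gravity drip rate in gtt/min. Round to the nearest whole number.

220 mL/hr ÷ 60 min/hr = 3.666667 mL/min
3.666667 mL/min × 12 gtt/mL = 44 gtt/min

44 gtt/min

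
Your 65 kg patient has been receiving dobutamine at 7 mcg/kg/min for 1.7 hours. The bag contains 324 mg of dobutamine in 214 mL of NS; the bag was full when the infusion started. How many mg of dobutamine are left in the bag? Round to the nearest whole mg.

Dose = 7 mcg/kg/min × 65 kg = 455 mcg/min
455 mcg/min × 60 min/hr = 27300 mcg/hr
Concentration = 324 mg ÷ 214 mL = 1.514019 mg/mL = 1514.019 mcg/mL
Rate = 27300 mcg/hr ÷ 1514.019 mcg/mL = 18.03148 mL/hr
Volume infused = 18.03148 mL/hr × 1.7 hr = 30.65352 mL
Volume remaining = 214 − 30.65352 = 183.3465 mL
Drug remaining = 183.3465 mL × 1514.019 mcg/mL = 277590 mcg = 277.59 mg

278 mg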